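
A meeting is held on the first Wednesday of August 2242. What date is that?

August 1, 2242 is a Monday.
The first Wednesday is therefore August 3 (2 days later).

August 3, 2242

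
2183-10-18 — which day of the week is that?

Doomsday rule: the anchor day for the 2100s is Sunday. For year 83: 83÷12 = 6 r 11, and 11÷4 = 2, so 6+11+2 = 19.
Sunday + 19 ≡ Friday — that's 2183's doomsday.
In October the doomsday date is Oct 10.
Oct 18 is 8 days after Oct 10; 8 mod 7 = 1, so Friday + 1 = Saturday.

Saturday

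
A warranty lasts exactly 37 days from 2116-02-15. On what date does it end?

Feb has 29 days: +15 → Mar 1, 2116 (22 left).
+22 → Mar 23, 2116.

March 23, 2116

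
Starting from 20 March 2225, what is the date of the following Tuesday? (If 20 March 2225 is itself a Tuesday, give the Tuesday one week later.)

Mar 20, 2225 is a Sunday.
From Sunday to the next Tuesday is 2 days.
Mar 20, 2225 + 2 = Mar 22, 2225.

March 22, 2225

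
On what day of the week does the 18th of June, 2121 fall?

Wednesday

Doomsday rule: the anchor day for the 2100s is Sunday. For year 21: 21÷12 = 1 r 9, and 9÷4 = 2, so 1+9+2 = 12.
Sunday + 12 ≡ Friday — that's 2121's doomsday.
In June the doomsday date is Jun 6.
Jun 18 is 12 days after Jun 6; 12 mod 7 = 5, so Friday + 5 = Wednesday.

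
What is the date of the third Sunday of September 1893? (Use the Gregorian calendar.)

September 1, 1893 is a Friday.
The first Sunday is therefore September 3 (2 days later).
The third Sunday is 3 + 2×7 = September 17.

September 17, 1893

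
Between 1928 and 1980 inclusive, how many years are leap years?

14

Multiples of 4 in [1928,1980]: 14.
Of those, multiples of 100: 0 (not leap unless ÷400).
Multiples of 400: 0.
Leap years = 14 − 0 + 0 = 14.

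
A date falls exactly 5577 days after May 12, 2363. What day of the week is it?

First find the weekday of May 12, 2363. Doomsday rule: the anchor day for the 2300s is Wednesday. For year 63: 63÷12 = 5 r 3, and 3÷4 = 0, so 5+3+0 = 8.
Wednesday + 8 ≡ Thursday — that's 2363's doomsday.
In May the doomsday date is May 9.
May 12 is 3 days after May 9; 3 mod 7 = 3, so Thursday + 3 = Sunday.
5577 mod 7 = 5, so 5577 days after a Sunday is Sunday + 5 = Friday.

Friday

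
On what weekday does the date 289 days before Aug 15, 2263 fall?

First find the weekday of Aug 15, 2263. Doomsday rule: the anchor day for the 2200s is Friday. For year 63: 63÷12 = 5 r 3, and 3÷4 = 0, so 5+3+0 = 8.
Friday + 8 ≡ Saturday — that's 2263's doomsday.
In August the doomsday date is Aug 8.
Aug 15 is 7 days after Aug 8; 7 mod 7 = 0, so Saturday + 0 = Saturday.
289 mod 7 = 2, so 289 days before a Saturday is Saturday − 2 = Thursday.

Thursday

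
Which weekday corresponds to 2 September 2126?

Monday

Doomsday rule: the anchor day for the 2100s is Sunday. For year 26: 26÷12 = 2 r 2, and 2÷4 = 0, so 2+2+0 = 4.
Sunday + 4 ≡ Thursday — that's 2126's doomsday.
In September the doomsday date is Sep 5.
Sep 2 is 3 days before Sep 5; 3 mod 7 = 3, so Thursday − 3 = Monday.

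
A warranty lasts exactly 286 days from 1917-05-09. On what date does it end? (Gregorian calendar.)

February 19, 1918

May has 31 days: +23 → Jun 1, 1917 (263 left).
Jun has 30 days: +30 → Jul 1, 1917 (233 left).
Jul has 31 days: +31 → Aug 1, 1917 (202 left).
Aug has 31 days: +31 → Sep 1, 1917 (171 left).
Sep has 30 days: +30 → Oct 1, 1917 (141 left).
Oct has 31 days: +31 → Nov 1, 1917 (110 left).
Nov has 30 days: +30 → Dec 1, 1917 (80 left).
Dec has 31 days: +31 → Jan 1, 1918 (49 left).
Jan has 31 days: +31 → Feb 1, 1918 (18 left).
+18 → Feb 19, 1918.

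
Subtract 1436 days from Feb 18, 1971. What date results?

−365 (one year) → Feb 18, 1970 (1071 left).
−365 (one year) → Feb 18, 1969 (706 left).
−366 (one year; includes Feb 29, 1968) → Feb 18, 1968 (340 left).
−18 → Jan 31, 1968 (end of Jan, 31 days; 322 left).
−31 → Dec 31, 1967 (end of Dec, 31 days; 291 left).
−31 → Nov 30, 1967 (end of Nov, 30 days; 260 left).
−30 → Oct 31, 1967 (end of Oct, 31 days; 230 left).
−31 → Sep 30, 1967 (end of Sep, 30 days; 199 left).
−30 → Aug 31, 1967 (end of Aug, 31 days; 169 left).
−31 → Jul 31, 1967 (end of Jul, 31 days; 138 left).
−31 → Jun 30, 1967 (end of Jun, 30 days; 107 left).
−30 → May 31, 1967 (end of May, 31 days; 77 left).
−31 → Apr 30, 1967 (end of Apr, 30 days; 46 left).
−30 → Mar 31, 1967 (end of Mar, 31 days; 16 left).
−16 → Mar 15, 1967.

March 15, 1967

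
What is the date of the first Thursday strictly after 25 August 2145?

August 26, 2145

Aug 25, 2145 is a Wednesday.
From Wednesday to the next Thursday is 1 day.
Aug 25, 2145 + 1 = Aug 26, 2145.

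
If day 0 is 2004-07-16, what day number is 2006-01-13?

Jul 16, 2004 → Jul 16, 2005: 365 days.
Jul 16, 2005 → Aug 16, 2005: 31 days (July has 31).
Aug 16, 2005 → Sep 16, 2005: 31 days (August has 31).
Sep 16, 2005 → Oct 16, 2005: 30 days (September has 30).
Oct 16, 2005 → Nov 16, 2005: 31 days (October has 31).
Nov 16, 2005 → Dec 16, 2005: 30 days (November has 30).
Dec 16, 2005 → Jan 13, 2006: 28 days.
Total: 546 days.

546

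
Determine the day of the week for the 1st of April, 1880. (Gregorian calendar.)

Doomsday rule: the anchor day for the 1800s is Friday. For year 80: 80÷12 = 6 r 8, and 8÷4 = 2, so 6+8+2 = 16.
Friday + 16 ≡ Sunday — that's 1880's doomsday.
In April the doomsday date is Apr 4.
Apr 1 is 3 days before Apr 4; 3 mod 7 = 3, so Sunday − 3 = Thursday.

Thursday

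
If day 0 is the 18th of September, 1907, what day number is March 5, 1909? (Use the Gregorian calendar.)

Sep 18, 1907 → Sep 18, 1908: 366 days (Feb 29, 1908 is in that span).
Sep 18, 1908 → Oct 18, 1908: 30 days (September has 30).
Oct 18, 1908 → Nov 18, 1908: 31 days (October has 31).
Nov 18, 1908 → Dec 18, 1908: 30 days (November has 30).
Dec 18, 1908 → Jan 18, 1909: 31 days (December has 31).
Jan 18, 1909 → Feb 18, 1909: 31 days (January has 31).
Feb 18, 1909 → Mar 5, 1909: 15 days.
Total: 534 days.

534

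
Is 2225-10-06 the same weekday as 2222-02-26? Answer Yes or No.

From Feb 26, 2222 to Oct 6, 2225 is 1318 days.
1318 mod 7 = 2, so they are different weekdays.
(Feb 26, 2222 is a Tuesday; Oct 6, 2225 is a Thursday.)

No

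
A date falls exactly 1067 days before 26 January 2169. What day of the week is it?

Monday

First find the weekday of Jan 26, 2169. Doomsday rule: the anchor day for the 2100s is Sunday. For year 69: 69÷12 = 5 r 9, and 9÷4 = 2, so 5+9+2 = 16.
Sunday + 16 ≡ Tuesday — that's 2169's doomsday.
In January the doomsday date is Jan 3 (2169 is not a leap year).
Jan 26 is 23 days after Jan 3; 23 mod 7 = 2, so Tuesday + 2 = Thursday.
1067 mod 7 = 3, so 1067 days before a Thursday is Thursday − 3 = Monday.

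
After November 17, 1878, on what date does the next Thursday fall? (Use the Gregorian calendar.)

November 21, 1878

Nov 17, 1878 is a Sunday.
From Sunday to the next Thursday is 4 days.
Nov 17, 1878 + 4 = Nov 21, 1878.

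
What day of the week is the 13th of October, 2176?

Doomsday rule: the anchor day for the 2100s is Sunday. For year 76: 76÷12 = 6 r 4, and 4÷4 = 1, so 6+4+1 = 11.
Sunday + 11 ≡ Thursday — that's 2176's doomsday.
In October the doomsday date is Oct 10.
Oct 13 is 3 days after Oct 10; 3 mod 7 = 3, so Thursday + 3 = Sunday.

Sunday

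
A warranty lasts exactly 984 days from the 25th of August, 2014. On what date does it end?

May 5, 2017

+365 (one year) → Aug 25, 2015 (619 left).
+366 (one year; includes Feb 29, 2016) → Aug 25, 2016 (253 left).
Aug has 31 days: +7 → Sep 1, 2016 (246 left).
Sep has 30 days: +30 → Oct 1, 2016 (216 left).
Oct has 31 days: +31 → Nov 1, 2016 (185 left).
Nov has 30 days: +30 → Dec 1, 2016 (155 left).
Dec has 31 days: +31 → Jan 1, 2017 (124 left).
Jan has 31 days: +31 → Feb 1, 2017 (93 left).
Feb has 28 days: +28 → Mar 1, 2017 (65 left).
Mar has 31 days: +31 → Apr 1, 2017 (34 left).
Apr has 30 days: +30 → May 1, 2017 (4 left).
+4 → May 5, 2017.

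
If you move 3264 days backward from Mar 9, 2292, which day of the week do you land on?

Monday

First find the weekday of Mar 9, 2292. Doomsday rule: the anchor day for the 2200s is Friday. For year 92: 92÷12 = 7 r 8, and 8÷4 = 2, so 7+8+2 = 17.
Friday + 17 ≡ Monday — that's 2292's doomsday.
In March the doomsday date is Mar 14.
Mar 9 is 5 days before Mar 14; 5 mod 7 = 5, so Monday − 5 = Wednesday.
3264 mod 7 = 2, so 3264 days before a Wednesday is Wednesday − 2 = Monday.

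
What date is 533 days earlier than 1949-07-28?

February 11, 1948

−365 (one year) → Jul 28, 1948 (168 left).
−28 → Jun 30, 1948 (end of Jun, 30 days; 140 left).
−30 → May 31, 1948 (end of May, 31 days; 110 left).
−31 → Apr 30, 1948 (end of Apr, 30 days; 79 left).
−30 → Mar 31, 1948 (end of Mar, 31 days; 49 left).
−31 → Feb 29, 1948 (end of Feb, 29 days; 18 left).
−18 → Feb 11, 1948.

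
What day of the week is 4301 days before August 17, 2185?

Sunday

First find the weekday of Aug 17, 2185. Doomsday rule: the anchor day for the 2100s is Sunday. For year 85: 85÷12 = 7 r 1, and 1÷4 = 0, so 7+1+0 = 8.
Sunday + 8 ≡ Monday — that's 2185's doomsday.
In August the doomsday date is Aug 8.
Aug 17 is 9 days after Aug 8; 9 mod 7 = 2, so Monday + 2 = Wednesday.
4301 mod 7 = 3, so 4301 days before a Wednesday is Wednesday − 3 = Sunday.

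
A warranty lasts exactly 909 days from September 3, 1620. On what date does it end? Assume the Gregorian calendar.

March 1, 1623

+365 (one year) → Sep 3, 1621 (544 left).
+365 (one year) → Sep 3, 1622 (179 left).
Sep has 30 days: +28 → Oct 1, 1622 (151 left).
Oct has 31 days: +31 → Nov 1, 1622 (120 left).
Nov has 30 days: +30 → Dec 1, 1622 (90 left).
Dec has 31 days: +31 → Jan 1, 1623 (59 left).
Jan has 31 days: +31 → Feb 1, 1623 (28 left).
Feb has 28 days: +28 → Mar 1, 1623 (0 left).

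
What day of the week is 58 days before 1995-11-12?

Friday

First find the weekday of Nov 12, 1995. Doomsday rule: the anchor day for the 1900s is Wednesday. For year 95: 95÷12 = 7 r 11, and 11÷4 = 2, so 7+11+2 = 20.
Wednesday + 20 ≡ Tuesday — that's 1995's doomsday.
In November the doomsday date is Nov 7.
Nov 12 is 5 days after Nov 7; 5 mod 7 = 5, so Tuesday + 5 = Sunday.
58 mod 7 = 2, so 58 days before a Sunday is Sunday − 2 = Friday.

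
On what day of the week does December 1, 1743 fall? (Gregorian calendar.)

Sunday

Doomsday rule: the anchor day for the 1700s is Sunday. For year 43: 43÷12 = 3 r 7, and 7÷4 = 1, so 3+7+1 = 11.
Sunday + 11 ≡ Thursday — that's 1743's doomsday.
In December the doomsday date is Dec 12.
Dec 1 is 11 days before Dec 12; 11 mod 7 = 4, so Thursday − 4 = Sunday.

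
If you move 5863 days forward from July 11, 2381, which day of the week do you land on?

Jul 11, 2381 is a Saturday.
5863 mod 7 = 4, so 5863 days after a Saturday is Saturday + 4 = Wednesday.

Wednesday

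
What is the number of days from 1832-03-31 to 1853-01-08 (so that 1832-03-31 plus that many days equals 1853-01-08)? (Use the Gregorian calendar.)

7588

Mar 31, 1832 → Mar 31, 1833: 365 days.
Mar 31, 1833 → Mar 31, 1834: 365 days.
Mar 31, 1834 → Mar 31, 1835: 365 days.
Mar 31, 1835 → Mar 31, 1836: 366 days (Feb 29, 1836 is in that span).
Mar 31, 1836 → Mar 31, 1837: 365 days.
Mar 31, 1837 → Mar 31, 1838: 365 days.
Mar 31, 1838 → Mar 31, 1839: 365 days.
Mar 31, 1839 → Mar 31, 1840: 366 days (Feb 29, 1840 is in that span).
Mar 31, 1840 → Mar 31, 1841: 365 days.
Mar 31, 1841 → Mar 31, 1842: 365 days.
Mar 31, 1842 → Mar 31, 1843: 365 days.
Mar 31, 1843 → Mar 31, 1844: 366 days (Feb 29, 1844 is in that span).
Mar 31, 1844 → Mar 31, 1845: 365 days.
Mar 31, 1845 → Mar 31, 1846: 365 days.
Mar 31, 1846 → Mar 31, 1847: 365 days.
Mar 31, 1847 → Mar 31, 1848: 366 days (Feb 29, 1848 is in that span).
Mar 31, 1848 → Mar 31, 1849: 365 days.
Mar 31, 1849 → Mar 31, 1850: 365 days.
Mar 31, 1850 → Mar 31, 1851: 365 days.
Mar 31, 1851 → Mar 31, 1852: 366 days (Feb 29, 1852 is in that span).
Mar 31, 1852 → Apr 30, 1852: 30 days (March has 31).
Apr 30, 1852 → May 30, 1852: 30 days (April has 30).
May 30, 1852 → Jun 30, 1852: 31 days (May has 31).
Jun 30, 1852 → Jul 30, 1852: 30 days (June has 30).
Jul 30, 1852 → Aug 30, 1852: 31 days (July has 31).
Aug 30, 1852 → Sep 30, 1852: 31 days (August has 31).
Sep 30, 1852 → Oct 30, 1852: 30 days (September has 30).
Oct 30, 1852 → Nov 30, 1852: 31 days (October has 31).
Nov 30, 1852 → Dec 30, 1852: 30 days (November has 30).
Dec 30, 1852 → Jan 8, 1853: 9 days.
Total: 7588 days.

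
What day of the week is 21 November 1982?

Doomsday rule: the anchor day for the 1900s is Wednesday. For year 82: 82÷12 = 6 r 10, and 10÷4 = 2, so 6+10+2 = 18.
Wednesday + 18 ≡ Sunday — that's 1982's doomsday.
In November the doomsday date is Nov 7.
Nov 21 is 14 days after Nov 7; 14 mod 7 = 0, so Sunday + 0 = Sunday.

Sunday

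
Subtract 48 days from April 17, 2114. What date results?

February 28, 2114

−17 → Mar 31, 2114 (end of Mar, 31 days; 31 left).
−31 → Feb 28, 2114 (end of Feb, 28 days; 0 left).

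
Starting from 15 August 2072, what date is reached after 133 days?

Aug has 31 days: +17 → Sep 1, 2072 (116 left).
Sep has 30 days: +30 → Oct 1, 2072 (86 left).
Oct has 31 days: +31 → Nov 1, 2072 (55 left).
Nov has 30 days: +30 → Dec 1, 2072 (25 left).
+25 → Dec 26, 2072.

December 26, 2072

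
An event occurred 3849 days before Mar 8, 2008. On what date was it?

−366 (one year; includes Feb 29, 2008) → Mar 8, 2007 (3483 left).
−365 (one year) → Mar 8, 2006 (3118 left).
−365 (one year) → Mar 8, 2005 (2753 left).
−365 (one year) → Mar 8, 2004 (2388 left).
−366 (one year; includes Feb 29, 2004) → Mar 8, 2003 (2022 left).
−365 (one year) → Mar 8, 2002 (1657 left).
−365 (one year) → Mar 8, 2001 (1292 left).
−365 (one year) → Mar 8, 2000 (927 left).
−366 (one year; includes Feb 29, 2000) → Mar 8, 1999 (561 left).
−365 (one year) → Mar 8, 1998 (196 left).
−8 → Feb 28, 1998 (end of Feb, 28 days; 188 left).
−28 → Jan 31, 1998 (end of Jan, 31 days; 160 left).
−31 → Dec 31, 1997 (end of Dec, 31 days; 129 left).
−31 → Nov 30, 1997 (end of Nov, 30 days; 98 left).
−30 → Oct 31, 1997 (end of Oct, 31 days; 68 left).
−31 → Sep 30, 1997 (end of Sep, 30 days; 37 left).
−30 → Aug 31, 1997 (end of Aug, 31 days; 7 left).
−7 → Aug 24, 1997.

August 24, 1997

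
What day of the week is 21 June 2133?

Sunday

Doomsday rule: the anchor day for the 2100s is Sunday. For year 33: 33÷12 = 2 r 9, and 9÷4 = 2, so 2+9+2 = 13.
Sunday + 13 ≡ Saturday — that's 2133's doomsday.
In June the doomsday date is Jun 6.
Jun 21 is 15 days after Jun 6; 15 mod 7 = 1, so Saturday + 1 = Sunday.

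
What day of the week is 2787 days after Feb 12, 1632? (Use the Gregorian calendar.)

Feb 12, 1632 is a Thursday.
2787 mod 7 = 1, so 2787 days after a Thursday is Thursday + 1 = Friday.

Friday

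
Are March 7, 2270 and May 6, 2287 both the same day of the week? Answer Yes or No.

No

From Mar 7, 2270 to May 6, 2287 is 6269 days.
6269 mod 7 = 4, so they are different weekdays.
(Mar 7, 2270 is a Monday; May 6, 2287 is a Friday.)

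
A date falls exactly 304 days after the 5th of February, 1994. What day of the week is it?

Tuesday

First find the weekday of Feb 5, 1994. Doomsday rule: the anchor day for the 1900s is Wednesday. For year 94: 94÷12 = 7 r 10, and 10÷4 = 2, so 7+10+2 = 19.
Wednesday + 19 ≡ Monday — that's 1994's doomsday.
In February the doomsday date is Feb 28 (1994 is not a leap year).
Feb 5 is 23 days before Feb 28; 23 mod 7 = 2, so Monday − 2 = Saturday.
304 mod 7 = 3, so 304 days after a Saturday is Saturday + 3 = Tuesday.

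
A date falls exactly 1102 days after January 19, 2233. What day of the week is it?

Tuesday

Jan 19, 2233 is a Saturday.
1102 mod 7 = 3, so 1102 days after a Saturday is Saturday + 3 = Tuesday.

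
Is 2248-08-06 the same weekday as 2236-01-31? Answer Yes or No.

Yes

From Jan 31, 2236 to Aug 6, 2248 is 4571 days.
4571 mod 7 = 0, so they are the same weekday.
(Jan 31, 2236 is a Sunday; Aug 6, 2248 is a Sunday.)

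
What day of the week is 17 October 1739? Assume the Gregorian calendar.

Saturday

Doomsday rule: the anchor day for the 1700s is Sunday. For year 39: 39÷12 = 3 r 3, and 3÷4 = 0, so 3+3+0 = 6.
Sunday + 6 ≡ Saturday — that's 1739's doomsday.
In October the doomsday date is Oct 10.
Oct 17 is 7 days after Oct 10; 7 mod 7 = 0, so Saturday + 0 = Saturday.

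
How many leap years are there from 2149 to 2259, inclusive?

Multiples of 4 in [2149,2259]: 27.
Of those, multiples of 100: 1 (not leap unless ÷400).
Multiples of 400: 0.
Leap years = 27 − 1 + 0 = 26.

26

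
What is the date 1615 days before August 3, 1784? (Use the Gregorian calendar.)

−366 (one year; includes Feb 29, 1784) → Aug 3, 1783 (1249 left).
−365 (one year) → Aug 3, 1782 (884 left).
−365 (one year) → Aug 3, 1781 (519 left).
−365 (one year) → Aug 3, 1780 (154 left).
−3 → Jul 31, 1780 (end of Jul, 31 days; 151 left).
−31 → Jun 30, 1780 (end of Jun, 30 days; 120 left).
−30 → May 31, 1780 (end of May, 31 days; 90 left).
−31 → Apr 30, 1780 (end of Apr, 30 days; 59 left).
−30 → Mar 31, 1780 (end of Mar, 31 days; 29 left).
−29 → Mar 2, 1780.

March 2, 1780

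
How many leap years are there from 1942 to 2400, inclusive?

Multiples of 4 in [1942,2400]: 115.
Of those, multiples of 100: 5 (not leap unless ÷400).
Multiples of 400: 2.
Leap years = 115 − 5 + 2 = 112.

112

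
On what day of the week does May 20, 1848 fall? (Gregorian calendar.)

Saturday

Doomsday rule: the anchor day for the 1800s is Friday. For year 48: 48÷12 = 4 r 0, and 0÷4 = 0, so 4+0+0 = 4.
Friday + 4 ≡ Tuesday — that's 1848's doomsday.
In May the doomsday date is May 9.
May 20 is 11 days after May 9; 11 mod 7 = 4, so Tuesday + 4 = Saturday.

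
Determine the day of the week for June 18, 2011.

Doomsday rule: the anchor day for the 2000s is Tuesday. For year 11: 11÷12 = 0 r 11, and 11÷4 = 2, so 0+11+2 = 13.
Tuesday + 13 ≡ Monday — that's 2011's doomsday.
In June the doomsday date is Jun 6.
Jun 18 is 12 days after Jun 6; 12 mod 7 = 5, so Monday + 5 = Saturday.

Saturday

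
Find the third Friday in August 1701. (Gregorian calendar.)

August 19, 1701

August 1, 1701 is a Monday.
The first Friday is therefore August 5 (4 days later).
The third Friday is 5 + 2×7 = August 19.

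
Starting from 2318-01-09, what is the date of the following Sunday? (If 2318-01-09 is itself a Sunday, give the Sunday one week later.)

Jan 9, 2318 is a Wednesday.
From Wednesday to the next Sunday is 4 days.
Jan 9, 2318 + 4 = Jan 13, 2318.

January 13, 2318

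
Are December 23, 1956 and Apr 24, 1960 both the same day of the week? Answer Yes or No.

From Dec 23, 1956 to Apr 24, 1960 is 1218 days.
1218 mod 7 = 0, so they are the same weekday.
(Dec 23, 1956 is a Sunday; Apr 24, 1960 is a Sunday.)

Yes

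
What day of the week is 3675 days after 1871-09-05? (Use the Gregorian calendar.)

Tuesday

First find the weekday of Sep 5, 1871. Doomsday rule: the anchor day for the 1800s is Friday. For year 71: 71÷12 = 5 r 11, and 11÷4 = 2, so 5+11+2 = 18.
Friday + 18 ≡ Tuesday — that's 1871's doomsday.
In September the doomsday date is Sep 5.
Sep 5 is the doomsday itself: Tuesday.
3675 mod 7 = 0, so 3675 days after a Tuesday is Tuesday + 0 = Tuesday.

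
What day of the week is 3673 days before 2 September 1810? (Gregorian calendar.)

First find the weekday of Sep 2, 1810. Doomsday rule: the anchor day for the 1800s is Friday. For year 10: 10÷12 = 0 r 10, and 10÷4 = 2, so 0+10+2 = 12.
Friday + 12 ≡ Wednesday — that's 1810's doomsday.
In September the doomsday date is Sep 5.
Sep 2 is 3 days before Sep 5; 3 mod 7 = 3, so Wednesday − 3 = Sunday.
3673 mod 7 = 5, so 3673 days before a Sunday is Sunday − 5 = Tuesday.

Tuesday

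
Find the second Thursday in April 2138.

April 1, 2138 is a Tuesday.
The first Thursday is therefore April 3 (2 days later).
The second Thursday is 3 + 1×7 = April 10.

April 10, 2138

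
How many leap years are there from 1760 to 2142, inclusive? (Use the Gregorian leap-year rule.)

93

Multiples of 4 in [1760,2142]: 96.
Of those, multiples of 100: 4 (not leap unless ÷400).
Multiples of 400: 1.
Leap years = 96 − 4 + 1 = 93.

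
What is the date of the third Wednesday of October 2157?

October 1, 2157 is a Saturday.
The first Wednesday is therefore October 5 (4 days later).
The third Wednesday is 5 + 2×7 = October 19.

October 19, 2157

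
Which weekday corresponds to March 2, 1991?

Doomsday rule: the anchor day for the 1900s is Wednesday. For year 91: 91÷12 = 7 r 7, and 7÷4 = 1, so 7+7+1 = 15.
Wednesday + 15 ≡ Thursday — that's 1991's doomsday.
In March the doomsday date is Mar 14.
Mar 2 is 12 days before Mar 14; 12 mod 7 = 5, so Thursday − 5 = Saturday.

Saturday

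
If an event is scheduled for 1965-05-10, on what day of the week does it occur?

Doomsday rule: the anchor day for the 1900s is Wednesday. For year 65: 65÷12 = 5 r 5, and 5÷4 = 1, so 5+5+1 = 11.
Wednesday + 11 ≡ Sunday — that's 1965's doomsday.
In May the doomsday date is May 9.
May 10 is 1 day after May 9; 1 mod 7 = 1, so Sunday + 1 = Monday.

Monday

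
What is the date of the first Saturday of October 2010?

October 2, 2010

October 1, 2010 is a Friday.
The first Saturday is therefore October 2 (1 days later).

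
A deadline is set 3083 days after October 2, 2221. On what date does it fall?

+365 (one year) → Oct 2, 2222 (2718 left).
+365 (one year) → Oct 2, 2223 (2353 left).
+366 (one year; includes Feb 29, 2224) → Oct 2, 2224 (1987 left).
+365 (one year) → Oct 2, 2225 (1622 left).
+365 (one year) → Oct 2, 2226 (1257 left).
+365 (one year) → Oct 2, 2227 (892 left).
+366 (one year; includes Feb 29, 2228) → Oct 2, 2228 (526 left).
+365 (one year) → Oct 2, 2229 (161 left).
Oct has 31 days: +30 → Nov 1, 2229 (131 left).
Nov has 30 days: +30 → Dec 1, 2229 (101 left).
Dec has 31 days: +31 → Jan 1, 2230 (70 left).
Jan has 31 days: +31 → Feb 1, 2230 (39 left).
Feb has 28 days: +28 → Mar 1, 2230 (11 left).
+11 → Mar 12, 2230.

March 12, 2230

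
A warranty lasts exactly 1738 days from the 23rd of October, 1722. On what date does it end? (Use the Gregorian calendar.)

July 27, 1727

+365 (one year) → Oct 23, 1723 (1373 left).
+366 (one year; includes Feb 29, 1724) → Oct 23, 1724 (1007 left).
+365 (one year) → Oct 23, 1725 (642 left).
+365 (one year) → Oct 23, 1726 (277 left).
Oct has 31 days: +9 → Nov 1, 1726 (268 left).
Nov has 30 days: +30 → Dec 1, 1726 (238 left).
Dec has 31 days: +31 → Jan 1, 1727 (207 left).
Jan has 31 days: +31 → Feb 1, 1727 (176 left).
Feb has 28 days: +28 → Mar 1, 1727 (148 left).
Mar has 31 days: +31 → Apr 1, 1727 (117 left).
Apr has 30 days: +30 → May 1, 1727 (87 left).
May has 31 days: +31 → Jun 1, 1727 (56 left).
Jun has 30 days: +30 → Jul 1, 1727 (26 left).
+26 → Jul 27, 1727.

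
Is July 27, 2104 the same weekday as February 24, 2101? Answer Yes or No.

From Feb 24, 2101 to Jul 27, 2104 is 1249 days.
1249 mod 7 = 3, so they are different weekdays.
(Feb 24, 2101 is a Thursday; Jul 27, 2104 is a Sunday.)

No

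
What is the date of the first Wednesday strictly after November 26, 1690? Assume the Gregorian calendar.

Nov 26, 1690 is a Sunday.
From Sunday to the next Wednesday is 3 days.
Nov 26, 1690 + 3 = Nov 29, 1690.

November 29, 1690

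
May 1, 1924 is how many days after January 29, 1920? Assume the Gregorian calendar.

Jan 29, 1920 → Jan 29, 1921: 366 days (Feb 29, 1920 is in that span).
Jan 29, 1921 → Jan 29, 1922: 365 days.
Jan 29, 1922 → Jan 29, 1923: 365 days.
Jan 29, 1923 → Jan 29, 1924: 365 days.
Jan 29, 1924 → Feb 29, 1924: 31 days (January has 31).
Feb 29, 1924 → Mar 29, 1924: 29 days (February has 29).
Mar 29, 1924 → Apr 29, 1924: 31 days (March has 31).
Apr 29, 1924 → May 1, 1924: 2 days.
Total: 1554 days.

1554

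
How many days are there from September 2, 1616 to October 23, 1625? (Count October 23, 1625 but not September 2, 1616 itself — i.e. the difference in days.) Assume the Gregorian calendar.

3338

Sep 2, 1616 → Sep 2, 1617: 365 days.
Sep 2, 1617 → Sep 2, 1618: 365 days.
Sep 2, 1618 → Sep 2, 1619: 365 days.
Sep 2, 1619 → Sep 2, 1620: 366 days (Feb 29, 1620 is in that span).
Sep 2, 1620 → Sep 2, 1621: 365 days.
Sep 2, 1621 → Sep 2, 1622: 365 days.
Sep 2, 1622 → Sep 2, 1623: 365 days.
Sep 2, 1623 → Sep 2, 1624: 366 days (Feb 29, 1624 is in that span).
Sep 2, 1624 → Sep 2, 1625: 365 days.
Sep 2, 1625 → Oct 2, 1625: 30 days (September has 30).
Oct 2, 1625 → Oct 23, 1625: 21 days.
Total: 3338 days.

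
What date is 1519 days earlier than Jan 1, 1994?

November 4, 1989

−365 (one year) → Jan 1, 1993 (1154 left).
−366 (one year; includes Feb 29, 1992) → Jan 1, 1992 (788 left).
−365 (one year) → Jan 1, 1991 (423 left).
−365 (one year) → Jan 1, 1990 (58 left).
−1 → Dec 31, 1989 (end of Dec, 31 days; 57 left).
−31 → Nov 30, 1989 (end of Nov, 30 days; 26 left).
−26 → Nov 4, 1989.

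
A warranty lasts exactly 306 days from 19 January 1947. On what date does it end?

November 21, 1947

Jan has 31 days: +13 → Feb 1, 1947 (293 left).
Feb has 28 days: +28 → Mar 1, 1947 (265 left).
Mar has 31 days: +31 → Apr 1, 1947 (234 left).
Apr has 30 days: +30 → May 1, 1947 (204 left).
May has 31 days: +31 → Jun 1, 1947 (173 left).
Jun has 30 days: +30 → Jul 1, 1947 (143 left).
Jul has 31 days: +31 → Aug 1, 1947 (112 left).
Aug has 31 days: +31 → Sep 1, 1947 (81 left).
Sep has 30 days: +30 → Oct 1, 1947 (51 left).
Oct has 31 days: +31 → Nov 1, 1947 (20 left).
+20 → Nov 21, 1947.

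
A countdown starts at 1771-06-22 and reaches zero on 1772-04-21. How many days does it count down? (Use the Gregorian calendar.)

304

Jun 22, 1771 → Jul 22, 1771: 30 days (June has 30).
Jul 22, 1771 → Aug 22, 1771: 31 days (July has 31).
Aug 22, 1771 → Sep 22, 1771: 31 days (August has 31).
Sep 22, 1771 → Oct 22, 1771: 30 days (September has 30).
Oct 22, 1771 → Nov 22, 1771: 31 days (October has 31).
Nov 22, 1771 → Dec 22, 1771: 30 days (November has 30).
Dec 22, 1771 → Jan 22, 1772: 31 days (December has 31).
Jan 22, 1772 → Feb 22, 1772: 31 days (January has 31).
Feb 22, 1772 → Mar 22, 1772: 29 days (February has 29).
Mar 22, 1772 → Apr 21, 1772: 30 days.
Total: 304 days.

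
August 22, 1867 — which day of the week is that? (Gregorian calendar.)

Doomsday rule: the anchor day for the 1800s is Friday. For year 67: 67÷12 = 5 r 7, and 7÷4 = 1, so 5+7+1 = 13.
Friday + 13 ≡ Thursday — that's 1867's doomsday.
In August the doomsday date is Aug 8.
Aug 22 is 14 days after Aug 8; 14 mod 7 = 0, so Thursday + 0 = Thursday.

Thursday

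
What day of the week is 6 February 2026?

Doomsday rule: the anchor day for the 2000s is Tuesday. For year 26: 26÷12 = 2 r 2, and 2÷4 = 0, so 2+2+0 = 4.
Tuesday + 4 ≡ Saturday — that's 2026's doomsday.
In February the doomsday date is Feb 28 (2026 is not a leap year).
Feb 6 is 22 days before Feb 28; 22 mod 7 = 1, so Saturday − 1 = Friday.

Friday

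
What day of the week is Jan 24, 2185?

Monday

Doomsday rule: the anchor day for the 2100s is Sunday. For year 85: 85÷12 = 7 r 1, and 1÷4 = 0, so 7+1+0 = 8.
Sunday + 8 ≡ Monday — that's 2185's doomsday.
In January the doomsday date is Jan 3 (2185 is not a leap year).
Jan 24 is 21 days after Jan 3; 21 mod 7 = 0, so Monday + 0 = Monday.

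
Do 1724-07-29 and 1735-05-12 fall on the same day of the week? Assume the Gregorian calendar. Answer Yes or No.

No

From Jul 29, 1724 to May 12, 1735 is 3939 days.
3939 mod 7 = 5, so they are different weekdays.
(Jul 29, 1724 is a Saturday; May 12, 1735 is a Thursday.)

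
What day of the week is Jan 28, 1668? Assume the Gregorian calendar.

Saturday

Doomsday rule: the anchor day for the 1600s is Tuesday. For year 68: 68÷12 = 5 r 8, and 8÷4 = 2, so 5+8+2 = 15.
Tuesday + 15 ≡ Wednesday — that's 1668's doomsday.
In January the doomsday date is Jan 4 (1668 is a leap year (divisible by 4)).
Jan 28 is 24 days after Jan 4; 24 mod 7 = 3, so Wednesday + 3 = Saturday.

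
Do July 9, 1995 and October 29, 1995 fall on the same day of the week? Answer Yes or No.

From Jul 9, 1995 to Oct 29, 1995 is 112 days.
112 mod 7 = 0, so they are the same weekday.
(Jul 9, 1995 is a Sunday; Oct 29, 1995 is a Sunday.)

Yes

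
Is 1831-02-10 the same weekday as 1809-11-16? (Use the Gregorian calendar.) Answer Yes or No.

Yes

From Nov 16, 1809 to Feb 10, 1831 is 7756 days.
7756 mod 7 = 0, so they are the same weekday.
(Nov 16, 1809 is a Thursday; Feb 10, 1831 is a Thursday.)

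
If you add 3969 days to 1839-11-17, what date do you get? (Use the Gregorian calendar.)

+366 (one year; includes Feb 29, 1840) → Nov 17, 1840 (3603 left).
+365 (one year) → Nov 17, 1841 (3238 left).
+365 (one year) → Nov 17, 1842 (2873 left).
+365 (one year) → Nov 17, 1843 (2508 left).
+366 (one year; includes Feb 29, 1844) → Nov 17, 1844 (2142 left).
+365 (one year) → Nov 17, 1845 (1777 left).
+365 (one year) → Nov 17, 1846 (1412 left).
+365 (one year) → Nov 17, 1847 (1047 left).
+366 (one year; includes Feb 29, 1848) → Nov 17, 1848 (681 left).
+365 (one year) → Nov 17, 1849 (316 left).
Nov has 30 days: +14 → Dec 1, 1849 (302 left).
Dec has 31 days: +31 → Jan 1, 1850 (271 left).
Jan has 31 days: +31 → Feb 1, 1850 (240 left).
Feb has 28 days: +28 → Mar 1, 1850 (212 left).
Mar has 31 days: +31 → Apr 1, 1850 (181 left).
Apr has 30 days: +30 → May 1, 1850 (151 left).
May has 31 days: +31 → Jun 1, 1850 (120 left).
Jun has 30 days: +30 → Jul 1, 1850 (90 left).
Jul has 31 days: +31 → Aug 1, 1850 (59 left).
Aug has 31 days: +31 → Sep 1, 1850 (28 left).
+28 → Sep 29, 1850.

September 29, 1850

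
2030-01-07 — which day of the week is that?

Monday

Doomsday rule: the anchor day for the 2000s is Tuesday. For year 30: 30÷12 = 2 r 6, and 6÷4 = 1, so 2+6+1 = 9.
Tuesday + 9 ≡ Thursday — that's 2030's doomsday.
In January the doomsday date is Jan 3 (2030 is not a leap year).
Jan 7 is 4 days after Jan 3; 4 mod 7 = 4, so Thursday + 4 = Monday.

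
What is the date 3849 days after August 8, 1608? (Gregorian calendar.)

+365 (one year) → Aug 8, 1609 (3484 left).
+365 (one year) → Aug 8, 1610 (3119 left).
+365 (one year) → Aug 8, 1611 (2754 left).
+366 (one year; includes Feb 29, 1612) → Aug 8, 1612 (2388 left).
+365 (one year) → Aug 8, 1613 (2023 left).
+365 (one year) → Aug 8, 1614 (1658 left).
+365 (one year) → Aug 8, 1615 (1293 left).
+366 (one year; includes Feb 29, 1616) → Aug 8, 1616 (927 left).
+365 (one year) → Aug 8, 1617 (562 left).
+365 (one year) → Aug 8, 1618 (197 left).
Aug has 31 days: +24 → Sep 1, 1618 (173 left).
Sep has 30 days: +30 → Oct 1, 1618 (143 left).
Oct has 31 days: +31 → Nov 1, 1618 (112 left).
Nov has 30 days: +30 → Dec 1, 1618 (82 left).
Dec has 31 days: +31 → Jan 1, 1619 (51 left).
Jan has 31 days: +31 → Feb 1, 1619 (20 left).
+20 → Feb 21, 1619.

February 21, 1619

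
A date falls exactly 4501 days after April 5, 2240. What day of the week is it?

First find the weekday of Apr 5, 2240. Doomsday rule: the anchor day for the 2200s is Friday. For year 40: 40÷12 = 3 r 4, and 4÷4 = 1, so 3+4+1 = 8.
Friday + 8 ≡ Saturday — that's 2240's doomsday.
In April the doomsday date is Apr 4.
Apr 5 is 1 day after Apr 4; 1 mod 7 = 1, so Saturday + 1 = Sunday.
4501 mod 7 = 0, so 4501 days after a Sunday is Sunday + 0 = Sunday.

Sunday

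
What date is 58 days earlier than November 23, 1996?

September 26, 1996

−23 → Oct 31, 1996 (end of Oct, 31 days; 35 left).
−31 → Sep 30, 1996 (end of Sep, 30 days; 4 left).
−4 → Sep 26, 1996.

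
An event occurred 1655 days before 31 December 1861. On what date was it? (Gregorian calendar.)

−365 (one year) → Dec 31, 1860 (1290 left).
−366 (one year; includes Feb 29, 1860) → Dec 31, 1859 (924 left).
−365 (one year) → Dec 31, 1858 (559 left).
−365 (one year) → Dec 31, 1857 (194 left).
−31 → Nov 30, 1857 (end of Nov, 30 days; 163 left).
−30 → Oct 31, 1857 (end of Oct, 31 days; 133 left).
−31 → Sep 30, 1857 (end of Sep, 30 days; 102 left).
−30 → Aug 31, 1857 (end of Aug, 31 days; 72 left).
−31 → Jul 31, 1857 (end of Jul, 31 days; 41 left).
−31 → Jun 30, 1857 (end of Jun, 30 days; 10 left).
−10 → Jun 20, 1857.

June 20, 1857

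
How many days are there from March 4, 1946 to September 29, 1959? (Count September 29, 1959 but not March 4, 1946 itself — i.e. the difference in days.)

Mar 4, 1946 → Mar 4, 1947: 365 days.
Mar 4, 1947 → Mar 4, 1948: 366 days (Feb 29, 1948 is in that span).
Mar 4, 1948 → Mar 4, 1949: 365 days.
Mar 4, 1949 → Mar 4, 1950: 365 days.
Mar 4, 1950 → Mar 4, 1951: 365 days.
Mar 4, 1951 → Mar 4, 1952: 366 days (Feb 29, 1952 is in that span).
Mar 4, 1952 → Mar 4, 1953: 365 days.
Mar 4, 1953 → Mar 4, 1954: 365 days.
Mar 4, 1954 → Mar 4, 1955: 365 days.
Mar 4, 1955 → Mar 4, 1956: 366 days (Feb 29, 1956 is in that span).
Mar 4, 1956 → Mar 4, 1957: 365 days.
Mar 4, 1957 → Mar 4, 1958: 365 days.
Mar 4, 1958 → Mar 4, 1959: 365 days.
Mar 4, 1959 → Apr 4, 1959: 31 days (March has 31).
Apr 4, 1959 → May 4, 1959: 30 days (April has 30).
May 4, 1959 → Jun 4, 1959: 31 days (May has 31).
Jun 4, 1959 → Jul 4, 1959: 30 days (June has 30).
Jul 4, 1959 → Aug 4, 1959: 31 days (July has 31).
Aug 4, 1959 → Sep 4, 1959: 31 days (August has 31).
Sep 4, 1959 → Sep 29, 1959: 25 days.
Total: 4957 days.

4957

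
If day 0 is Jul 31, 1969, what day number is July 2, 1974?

1797

Jul 31, 1969 → Jul 31, 1970: 365 days.
Jul 31, 1970 → Jul 31, 1971: 365 days.
Jul 31, 1971 → Jul 31, 1972: 366 days (Feb 29, 1972 is in that span).
Jul 31, 1972 → Jul 31, 1973: 365 days.
Jul 31, 1973 → Aug 31, 1973: 31 days (July has 31).
Aug 31, 1973 → Sep 30, 1973: 30 days (August has 31).
Sep 30, 1973 → Oct 30, 1973: 30 days (September has 30).
Oct 30, 1973 → Nov 30, 1973: 31 days (October has 31).
Nov 30, 1973 → Dec 30, 1973: 30 days (November has 30).
Dec 30, 1973 → Jan 30, 1974: 31 days (December has 31).
Jan 30, 1974 → Feb 28, 1974: 29 days (January has 31).
Feb 28, 1974 → Mar 28, 1974: 28 days (February has 28).
Mar 28, 1974 → Apr 28, 1974: 31 days (March has 31).
Apr 28, 1974 → May 28, 1974: 30 days (April has 30).
May 28, 1974 → Jun 28, 1974: 31 days (May has 31).
Jun 28, 1974 → Jul 2, 1974: 4 days.
Total: 1797 days.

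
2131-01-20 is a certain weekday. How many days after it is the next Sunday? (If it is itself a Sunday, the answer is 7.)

1

Jan 20, 2131 is a Saturday.
From Saturday to the next Sunday is 1 day.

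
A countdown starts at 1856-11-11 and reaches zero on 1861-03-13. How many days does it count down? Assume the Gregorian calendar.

Nov 11, 1856 → Nov 11, 1857: 365 days.
Nov 11, 1857 → Nov 11, 1858: 365 days.
Nov 11, 1858 → Nov 11, 1859: 365 days.
Nov 11, 1859 → Nov 11, 1860: 366 days (Feb 29, 1860 is in that span).
Nov 11, 1860 → Dec 11, 1860: 30 days (November has 30).
Dec 11, 1860 → Jan 11, 1861: 31 days (December has 31).
Jan 11, 1861 → Feb 11, 1861: 31 days (January has 31).
Feb 11, 1861 → Mar 11, 1861: 28 days (February has 28).
Mar 11, 1861 → Mar 13, 1861: 2 days.
Total: 1583 days.

1583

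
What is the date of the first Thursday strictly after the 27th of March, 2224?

Mar 27, 2224 is a Saturday.
From Saturday to the next Thursday is 5 days.
Mar 27, 2224 + 5 = Apr 1, 2224.

April 1, 2224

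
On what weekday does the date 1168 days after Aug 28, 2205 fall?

Tuesday

First find the weekday of Aug 28, 2205. Doomsday rule: the anchor day for the 2200s is Friday. For year 05: 5÷12 = 0 r 5, and 5÷4 = 1, so 0+5+1 = 6.
Friday + 6 ≡ Thursday — that's 2205's doomsday.
In August the doomsday date is Aug 8.
Aug 28 is 20 days after Aug 8; 20 mod 7 = 6, so Thursday + 6 = Wednesday.
1168 mod 7 = 6, so 1168 days after a Wednesday is Wednesday + 6 = Tuesday.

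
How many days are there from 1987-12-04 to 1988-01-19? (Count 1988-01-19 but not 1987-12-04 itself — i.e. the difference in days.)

46

Dec 4, 1987 → Jan 4, 1988: 31 days (December has 31).
Jan 4, 1988 → Jan 19, 1988: 15 days.
Total: 46 days.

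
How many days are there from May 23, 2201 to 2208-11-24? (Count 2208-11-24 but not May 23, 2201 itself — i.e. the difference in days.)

2742

May 23, 2201 → May 23, 2202: 365 days.
May 23, 2202 → May 23, 2203: 365 days.
May 23, 2203 → May 23, 2204: 366 days (Feb 29, 2204 is in that span).
May 23, 2204 → May 23, 2205: 365 days.
May 23, 2205 → May 23, 2206: 365 days.
May 23, 2206 → May 23, 2207: 365 days.
May 23, 2207 → May 23, 2208: 366 days (Feb 29, 2208 is in that span).
May 23, 2208 → Jun 23, 2208: 31 days (May has 31).
Jun 23, 2208 → Jul 23, 2208: 30 days (June has 30).
Jul 23, 2208 → Aug 23, 2208: 31 days (July has 31).
Aug 23, 2208 → Sep 23, 2208: 31 days (August has 31).
Sep 23, 2208 → Oct 23, 2208: 30 days (September has 30).
Oct 23, 2208 → Nov 23, 2208: 31 days (October has 31).
Nov 23, 2208 → Nov 24, 2208: 1 days.
Total: 2742 days.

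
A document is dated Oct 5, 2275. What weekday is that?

Tuesday

Doomsday rule: the anchor day for the 2200s is Friday. For year 75: 75÷12 = 6 r 3, and 3÷4 = 0, so 6+3+0 = 9.
Friday + 9 ≡ Sunday — that's 2275's doomsday.
In October the doomsday date is Oct 10.
Oct 5 is 5 days before Oct 10; 5 mod 7 = 5, so Sunday − 5 = Tuesday.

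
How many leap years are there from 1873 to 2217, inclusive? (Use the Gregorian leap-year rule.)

83

Multiples of 4 in [1873,2217]: 86.
Of those, multiples of 100: 4 (not leap unless ÷400).
Multiples of 400: 1.
Leap years = 86 − 4 + 1 = 83.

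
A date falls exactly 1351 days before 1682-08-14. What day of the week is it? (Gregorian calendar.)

First find the weekday of Aug 14, 1682. Doomsday rule: the anchor day for the 1600s is Tuesday. For year 82: 82÷12 = 6 r 10, and 10÷4 = 2, so 6+10+2 = 18.
Tuesday + 18 ≡ Saturday — that's 1682's doomsday.
In August the doomsday date is Aug 8.
Aug 14 is 6 days after Aug 8; 6 mod 7 = 6, so Saturday + 6 = Friday.
1351 mod 7 = 0, so 1351 days before a Friday is Friday − 0 = Friday.

Friday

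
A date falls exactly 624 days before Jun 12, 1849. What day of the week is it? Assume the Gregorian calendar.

Jun 12, 1849 is a Tuesday.
624 mod 7 = 1, so 624 days before a Tuesday is Tuesday − 1 = Monday.

Monday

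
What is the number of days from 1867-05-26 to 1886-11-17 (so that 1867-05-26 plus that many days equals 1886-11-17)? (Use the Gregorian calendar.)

May 26, 1867 → May 26, 1868: 366 days (Feb 29, 1868 is in that span).
May 26, 1868 → May 26, 1869: 365 days.
May 26, 1869 → May 26, 1870: 365 days.
May 26, 1870 → May 26, 1871: 365 days.
May 26, 1871 → May 26, 1872: 366 days (Feb 29, 1872 is in that span).
May 26, 1872 → May 26, 1873: 365 days.
May 26, 1873 → May 26, 1874: 365 days.
May 26, 1874 → May 26, 1875: 365 days.
May 26, 1875 → May 26, 1876: 366 days (Feb 29, 1876 is in that span).
May 26, 1876 → May 26, 1877: 365 days.
May 26, 1877 → May 26, 1878: 365 days.
May 26, 1878 → May 26, 1879: 365 days.
May 26, 1879 → May 26, 1880: 366 days (Feb 29, 1880 is in that span).
May 26, 1880 → May 26, 1881: 365 days.
May 26, 1881 → May 26, 1882: 365 days.
May 26, 1882 → May 26, 1883: 365 days.
May 26, 1883 → May 26, 1884: 366 days (Feb 29, 1884 is in that span).
May 26, 1884 → May 26, 1885: 365 days.
May 26, 1885 → May 26, 1886: 365 days.
May 26, 1886 → Jun 26, 1886: 31 days (May has 31).
Jun 26, 1886 → Jul 26, 1886: 30 days (June has 30).
Jul 26, 1886 → Aug 26, 1886: 31 days (July has 31).
Aug 26, 1886 → Sep 26, 1886: 31 days (August has 31).
Sep 26, 1886 → Oct 26, 1886: 30 days (September has 30).
Oct 26, 1886 → Nov 17, 1886: 22 days.
Total: 7115 days.

7115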